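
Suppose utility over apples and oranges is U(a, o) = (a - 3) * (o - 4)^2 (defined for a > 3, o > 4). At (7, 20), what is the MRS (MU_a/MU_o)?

MU_a = (o−4)^2, MU_o = 2·(a−3)·(o−4).
MRS = (1/2)·(o−4)/(a−3).
At (7, 20): MRS = 2.
The indifference curve has slope −2 at this bundle.

MRS = 2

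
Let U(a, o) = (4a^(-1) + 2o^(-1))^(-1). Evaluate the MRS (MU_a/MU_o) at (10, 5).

MRS = 0.5

For CES with ρ = -1, MRS = (4/2)·(o/a)^2.
At (10, 5): MRS = 0.5.
So at (10, 5) the consumer would give up 0.5 units of o for one more unit of a.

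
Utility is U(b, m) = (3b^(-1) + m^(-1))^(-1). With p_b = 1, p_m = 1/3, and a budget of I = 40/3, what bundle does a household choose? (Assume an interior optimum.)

b* = 10, m* = 10

For CES with ρ = -1, MRS = (3/1)·(m/b)^2.
Tangency: set MRS = p_b/p_m = 1/(1/3) = 3.
So (m/b)^2 = 1; taking the square root, m/b = 1, i.e. m = b.
Substitute into the budget 1·b + (1/3)·m = 40/3: (4/3)·b = 40/3, so b* = 10 and m* = 10.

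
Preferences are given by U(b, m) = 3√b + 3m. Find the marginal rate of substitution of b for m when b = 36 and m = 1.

MU_b = 3/(2√b), MU_m = 3.
MRS = 3/(2√b) ÷ 3.
At (36, 1): MRS = 1/12.
That is, one extra unit of b is worth 1/12 units of m at the margin.

MRS = 1/12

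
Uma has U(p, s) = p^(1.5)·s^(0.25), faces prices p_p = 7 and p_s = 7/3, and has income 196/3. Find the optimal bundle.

p* = 8, s* = 4

MU_p = 1.5·√p·s^(0.25) and MU_s = 0.25·p^(1.5)·s^(-0.75).
MRS = MU_p/MU_s = (6)·s/p.
Tangency: set MRS = p_p/p_s = 7/(7/3) = 3.
So (6)·s/p = 3, i.e. s = 0.5·p.
Substitute into the budget 7·p + (7/3)·s = 196/3: (49/6)·p = 196/3, so p* = 8.
Then s* = 0.5·8 = 4.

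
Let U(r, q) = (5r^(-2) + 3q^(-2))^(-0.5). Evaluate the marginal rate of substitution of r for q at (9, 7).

For CES with ρ = -2, MRS = (5/3)·(q/r)^3.
At (9, 7): MRS = 1715/2187.
The indifference curve has slope −1715/2187 at this bundle.

MRS = 1715/2187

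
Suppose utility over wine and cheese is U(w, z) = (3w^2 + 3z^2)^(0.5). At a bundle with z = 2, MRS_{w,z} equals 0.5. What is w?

For CES with ρ = 2, MRS = (z/w)^(-1).
Setting (2/w)^(-1) = 0.5 gives 2/w = 2 and w = 1.

w = 1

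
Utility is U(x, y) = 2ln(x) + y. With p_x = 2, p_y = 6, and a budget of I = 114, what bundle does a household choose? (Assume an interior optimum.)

MU_x = 2/x, MU_y = 1.
MRS = 2/x ÷ 1.
Tangency: set MRS = p_x/p_y = 2/6 = 1/3.
MRS depends only on x: 2/x = 1/3 ⇒ x* = 2/(1/3) = 6.
From the budget, 6·y = 114 − 2·6 = 102, so y* = 17.

x* = 6, y* = 17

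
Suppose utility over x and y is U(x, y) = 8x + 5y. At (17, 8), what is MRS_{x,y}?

MU_x = 8, MU_y = 5, so MRS = 8/5 = 1.6 at every bundle.
At (17, 8): MRS = 1.6.
The indifference curve has slope −1.6 at this bundle.

MRS = 1.6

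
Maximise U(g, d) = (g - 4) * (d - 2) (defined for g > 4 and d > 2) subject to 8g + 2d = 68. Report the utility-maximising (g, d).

g* = 6, d* = 10

MU_g = (d−2), MU_d = (g−4).
MRS = (d−2)/(g−4).
Tangency: set MRS = p_g/p_d = 8/2 = 4.
So (d − 2)/(g − 4) = 4, i.e. (d − 2) = 4·(g − 4).
Rewrite the budget in excess-of-subsistence terms: 8·(g − 4) + 2·(d − 2) = 68 − 8·4 − 2·2 = 32.
Substituting, 16·(g − 4) = 32, so g − 4 = 2 and g* = 6.
Then d − 2 = 4·2 = 8, so d* = 10.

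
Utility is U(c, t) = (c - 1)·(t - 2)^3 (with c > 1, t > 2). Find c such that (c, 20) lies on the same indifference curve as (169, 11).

U(169, 11) = 122472.
Set U(c, 20) = 122472 and solve.
With t = 20: (20 − 2)^3 = 5832, so (c − 1) = 122472/5832 = 21.
So c = 1 + 21 = 22.
Check: U(22, 20) = 122472.

c = 22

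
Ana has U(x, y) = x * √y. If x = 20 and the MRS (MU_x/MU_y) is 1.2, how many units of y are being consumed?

MU_x = √y and MU_y = 0.5·x·y^(-0.5).
MRS = MU_x/MU_y = (2)·y/x.
Substitute x = 20: MRS = y/10. Setting y/10 = 1.2 gives y = 1.2·10 = 12.

y = 12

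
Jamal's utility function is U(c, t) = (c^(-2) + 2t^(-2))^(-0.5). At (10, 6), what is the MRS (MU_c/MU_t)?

MRS = 27/250

For CES with ρ = -2, MRS = (1/2)·(t/c)^3.
At (10, 6): MRS = 27/250.
The indifference curve has slope −27/250 at this bundle.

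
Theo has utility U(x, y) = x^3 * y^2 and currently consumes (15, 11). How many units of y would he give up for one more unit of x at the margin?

MU_x = 3·x^2·y^2 and MU_y = 2·x^3·y.
MRS = MU_x/MU_y = (3/2)·y/x.
At (15, 11): MRS = 1.1.
The indifference curve has slope −1.1 at this bundle.

MRS = 1.1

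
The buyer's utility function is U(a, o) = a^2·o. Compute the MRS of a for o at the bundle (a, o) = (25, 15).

MRS = 1.2

MU_a = 2·a·o and MU_o = a^2.
MRS = MU_a/MU_o = (2/1)·o/a.
At (25, 15): MRS = 1.2.
The indifference curve has slope −1.2 at this bundle.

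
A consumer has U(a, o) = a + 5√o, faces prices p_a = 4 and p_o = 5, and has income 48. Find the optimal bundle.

a* = 7, o* = 4

MU_a = 1, MU_o = 5/(2√o).
MRS = 1 ÷ (5/(2√o)).
Tangency: set MRS = p_a/p_o = 4/5 = 0.8.
MRS depends only on o: 0.4·√o = 0.8 ⇒ √o = 0.8/0.4 = 2 ⇒ o* = 4.
From the budget, 4·a = 48 − 5·4 = 28, so a* = 7.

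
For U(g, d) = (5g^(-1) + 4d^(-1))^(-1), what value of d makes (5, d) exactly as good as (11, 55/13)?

U depends on (g, d) only through S = 5g^(-1) + 4d^(-1), so equal utility means equal S. At (11, 55/13): S = 1.4.
With g = 5: 5·5^(-1) = 1, so 4d^(-1) = 1.4 − 1 = 0.4, i.e. d^(-1) = 0.1.
Hence d = 1/0.1 = 10.
Check: U(5, 10) = 0.7143.

d = 10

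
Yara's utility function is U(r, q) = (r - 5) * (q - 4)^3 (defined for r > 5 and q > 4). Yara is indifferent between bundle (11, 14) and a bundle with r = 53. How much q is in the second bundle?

q = 9

U(11, 14) = 6000.
Set U(53, q) = 6000 and solve.
With r = 53: (53 − 5) = 48, so (q − 4)^3 = 6000/48 = 125.
Taking the cube root (with q > 4): q − 4 = 5, so q = 9.
Check: U(53, 9) = 6000.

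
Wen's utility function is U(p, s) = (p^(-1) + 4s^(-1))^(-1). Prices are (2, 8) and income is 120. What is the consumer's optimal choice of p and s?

For CES with ρ = -1, MRS = (1/4)·(s/p)^2.
Tangency: set MRS = p_p/p_s = 2/8 = 0.25.
So (s/p)^2 = 1; taking the square root, s/p = 1, i.e. s = p.
Substitute into the budget 2·p + 8·s = 120: 10·p = 120, so p* = 12 and s* = 12.

p* = 12, s* = 12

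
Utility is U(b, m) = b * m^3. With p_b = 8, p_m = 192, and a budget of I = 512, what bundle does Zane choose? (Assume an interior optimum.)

MU_b = m^3 and MU_m = 3·b·m^2.
MRS = MU_b/MU_m = (1/3)·m/b.
Tangency: set MRS = p_b/p_m = 8/192 = 1/24.
So (1/3)·m/b = 1/24, i.e. m = 0.125·b.
Substitute into the budget 8·b + 192·m = 512: 32·b = 512, so b* = 16.
Then m* = 0.125·16 = 2.

b* = 16, m* = 2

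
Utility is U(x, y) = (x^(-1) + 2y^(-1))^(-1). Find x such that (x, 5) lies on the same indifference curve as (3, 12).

U depends on (x, y) only through S = x^(-1) + 2y^(-1), so equal utility means equal S. At (3, 12): S = 0.5.
With y = 5: 2·5^(-1) = 0.4, so x^(-1) = 0.5 − 0.4 = 0.1.
Hence x = 1/0.1 = 10.
Check: U(10, 5) = 2.

x = 10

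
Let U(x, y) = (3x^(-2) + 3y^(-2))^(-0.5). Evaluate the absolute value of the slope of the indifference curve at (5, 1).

For CES with ρ = -2, MRS = (y/x)^3.
At (5, 1): MRS = 1/125.
That is, one extra unit of x is worth 1/125 units of y at the margin.

MRS = 1/125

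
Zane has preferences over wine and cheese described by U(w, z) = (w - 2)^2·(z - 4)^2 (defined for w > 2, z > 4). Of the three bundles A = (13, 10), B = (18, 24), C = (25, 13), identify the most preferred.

Bundle B

Evaluate utility at each bundle:
U(A) = 4356.
U(B) = 102400.
U(C) = 42849.
Highest utility is B, so B ≻ C ≻ A.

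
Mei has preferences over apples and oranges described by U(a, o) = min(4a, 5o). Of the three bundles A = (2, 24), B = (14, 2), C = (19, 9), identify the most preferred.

Bundle C

Evaluate utility at each bundle:
U(A) = 8.
U(B) = 10.
U(C) = 45.
Highest utility is C, so C ≻ B ≻ A.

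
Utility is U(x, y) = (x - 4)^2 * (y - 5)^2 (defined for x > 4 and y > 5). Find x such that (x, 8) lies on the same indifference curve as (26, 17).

U(26, 17) = 69696.
Set U(x, 8) = 69696 and solve.
With y = 8: (8 − 5)^2 = 9, so (x − 4)^2 = 69696/9 = 7744.
Taking the square root (with x > 4): x − 4 = 88, so x = 92.
Check: U(92, 8) = 69696.

x = 92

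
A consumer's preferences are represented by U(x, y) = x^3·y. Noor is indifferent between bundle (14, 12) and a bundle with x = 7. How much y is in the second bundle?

U(14, 12) = 32928.
Set U(7, y) = 32928 and solve.
With x = 7: 7^3 = 343, so y = 32928/343 = 96.
Check: U(7, 96) = 32928.

y = 96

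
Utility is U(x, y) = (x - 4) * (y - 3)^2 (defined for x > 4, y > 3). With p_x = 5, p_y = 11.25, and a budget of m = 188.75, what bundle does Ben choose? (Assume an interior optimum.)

MU_x = (y−3)^2, MU_y = 2·(x−4)·(y−3).
MRS = (1/2)·(y−3)/(x−4).
Tangency: set MRS = p_x/p_y = 5/11.25 = 4/9.
So (1/2)·(y − 3)/(x − 4) = 4/9, i.e. (y − 3) = (8/9)·(x − 4).
Rewrite the budget in excess-of-subsistence terms: 5·(x − 4) + 11.25·(y − 3) = 188.75 − 5·4 − 11.25·3 = 135.
Substituting, 15·(x − 4) = 135, so x − 4 = 9 and x* = 13.
Then y − 3 = (8/9)·9 = 8, so y* = 11.

x* = 13, y* = 11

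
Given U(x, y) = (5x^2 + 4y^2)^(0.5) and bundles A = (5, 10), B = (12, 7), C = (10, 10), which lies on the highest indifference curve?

Evaluate utility at each bundle:
U(A) = 22.913.
U(B) = 30.265.
U(C) = 30.000.
Highest utility is B, so B ≻ C ≻ A.

Bundle B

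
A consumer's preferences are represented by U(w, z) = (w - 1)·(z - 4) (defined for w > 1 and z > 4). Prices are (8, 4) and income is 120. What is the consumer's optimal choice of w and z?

MU_w = (z−4), MU_z = (w−1).
MRS = (z−4)/(w−1).
Tangency: set MRS = p_w/p_z = 8/4 = 2.
So (z − 4)/(w − 1) = 2, i.e. (z − 4) = 2·(w − 1).
Rewrite the budget in excess-of-subsistence terms: 8·(w − 1) + 4·(z − 4) = 120 − 8·1 − 4·4 = 96.
Substituting, 16·(w − 1) = 96, so w − 1 = 6 and w* = 7.
Then z − 4 = 2·6 = 12, so z* = 16.

w* = 7, z* = 16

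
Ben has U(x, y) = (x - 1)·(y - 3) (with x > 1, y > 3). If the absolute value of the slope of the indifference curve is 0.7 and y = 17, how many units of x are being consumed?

x = 21

MU_x = (y−3), MU_y = (x−1).
MRS = (y−3)/(x−1).
Substitute y = 17: MRS = 14/(x − 1). Setting this equal to 0.7 gives x − 1 = 14/0.7 = 20, so x = 21.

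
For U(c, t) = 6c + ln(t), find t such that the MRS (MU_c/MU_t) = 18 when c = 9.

MU_c = 6, MU_t = 1/t.
MRS = 6 ÷ (1/t).
MRS depends only on t: 6·t = 18 ⇒ t = 18/6 = 3.

t = 3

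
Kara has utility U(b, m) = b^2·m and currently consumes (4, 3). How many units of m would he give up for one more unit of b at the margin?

MU_b = 2·b·m and MU_m = b^2.
MRS = MU_b/MU_m = (2/1)·m/b.
At (4, 3): MRS = 1.5.
So at (4, 3) the consumer would give up 1.5 units of m for one more unit of b.

MRS = 1.5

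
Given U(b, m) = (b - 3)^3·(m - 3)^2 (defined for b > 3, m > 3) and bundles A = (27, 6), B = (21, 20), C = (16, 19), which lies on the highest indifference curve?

Evaluate utility at each bundle:
U(A) = 124416.
U(B) = 1685448.
U(C) = 562432.
Highest utility is B, so B ≻ C ≻ A.

Bundle B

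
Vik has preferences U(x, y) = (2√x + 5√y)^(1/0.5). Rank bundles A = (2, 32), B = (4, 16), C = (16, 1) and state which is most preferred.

Bundle A

Evaluate utility at each bundle:
U(A) = 968.000.
U(B) = 576.000.
U(C) = 169.000.
Highest utility is A, so A ≻ B ≻ C.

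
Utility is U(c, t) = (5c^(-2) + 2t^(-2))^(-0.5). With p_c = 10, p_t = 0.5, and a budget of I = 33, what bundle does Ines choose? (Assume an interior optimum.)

c* = 3, t* = 6

For CES with ρ = -2, MRS = (5/2)·(t/c)^3.
Tangency: set MRS = p_c/p_t = 10/0.5 = 20.
So (t/c)^3 = 8; taking the cube root, t/c = 2, i.e. t = 2·c.
Substitute into the budget 10·c + 0.5·t = 33: 11·c = 33, so c* = 3 and t* = 2·3 = 6.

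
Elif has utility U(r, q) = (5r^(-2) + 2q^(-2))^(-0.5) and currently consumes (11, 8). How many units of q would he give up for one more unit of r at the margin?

MRS = 1280/1331

For CES with ρ = -2, MRS = (5/2)·(q/r)^3.
At (11, 8): MRS = 1280/1331.
That is, one extra unit of r is worth 1280/1331 units of q at the margin.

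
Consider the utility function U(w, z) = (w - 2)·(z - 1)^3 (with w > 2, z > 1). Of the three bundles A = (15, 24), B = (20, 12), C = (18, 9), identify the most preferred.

Bundle A

Evaluate utility at each bundle:
U(A) = 158171.
U(B) = 23958.
U(C) = 8192.
Highest utility is A, so A ≻ B ≻ C.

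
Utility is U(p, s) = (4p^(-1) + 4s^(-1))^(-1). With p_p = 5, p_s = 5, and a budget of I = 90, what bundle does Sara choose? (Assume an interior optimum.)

p* = 9, s* = 9

For CES with ρ = -1, MRS = (s/p)^2.
Tangency: set MRS = p_p/p_s = 5/5 = 1.
So (s/p)^2 = 1; taking the square root, s/p = 1, i.e. s = p.
Substitute into the budget 5·p + 5·s = 90: 10·p = 90, so p* = 9 and s* = 9.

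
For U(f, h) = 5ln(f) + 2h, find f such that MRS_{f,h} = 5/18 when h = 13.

f = 9

MU_f = 5/f, MU_h = 2.
MRS = 5/f ÷ 2.
MRS depends only on f: 2.5/f = 5/18 ⇒ f = 2.5/(5/18) = 9.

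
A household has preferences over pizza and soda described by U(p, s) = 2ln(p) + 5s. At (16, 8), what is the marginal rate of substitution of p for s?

MU_p = 2/p, MU_s = 5.
MRS = 2/p ÷ 5.
At (16, 8): MRS = 1/40.
That is, one extra unit of p is worth 1/40 units of s at the margin.

MRS = 1/40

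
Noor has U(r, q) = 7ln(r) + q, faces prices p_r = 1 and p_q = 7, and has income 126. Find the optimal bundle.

r* = 49, q* = 11

MU_r = 7/r, MU_q = 1.
MRS = 7/r ÷ 1.
Tangency: set MRS = p_r/p_q = 1/7.
MRS depends only on r: 7/r = 1/7 ⇒ r* = 7/(1/7) = 49.
From the budget, 7·q = 126 − 1·49 = 77, so q* = 11.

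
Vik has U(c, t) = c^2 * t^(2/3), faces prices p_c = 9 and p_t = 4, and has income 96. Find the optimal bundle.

MU_c = 2·c·t^(2/3) and MU_t = 2/3·c^2·t^(-1/3).
MRS = MU_c/MU_t = (3)·t/c.
Tangency: set MRS = p_c/p_t = 9/4 = 2.25.
So (3)·t/c = 2.25, i.e. t = 0.75·c.
Substitute into the budget 9·c + 4·t = 96: 12·c = 96, so c* = 8.
Then t* = 0.75·8 = 6.

c* = 8, t* = 6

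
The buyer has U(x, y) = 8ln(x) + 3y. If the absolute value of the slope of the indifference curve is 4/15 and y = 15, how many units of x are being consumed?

x = 10

MU_x = 8/x, MU_y = 3.
MRS = 8/x ÷ 3.
MRS depends only on x: (8/3)/x = 4/15 ⇒ x = (8/3)/(4/15) = 10.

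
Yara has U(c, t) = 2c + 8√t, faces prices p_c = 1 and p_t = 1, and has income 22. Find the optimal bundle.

c* = 18, t* = 4

MU_c = 2, MU_t = 8/(2√t).
MRS = 2 ÷ (8/(2√t)).
Tangency: set MRS = p_c/p_t = 1/1 = 1.
MRS depends only on t: 0.5·√t = 1 ⇒ √t = 1/0.5 = 2 ⇒ t* = 4.
From the budget, 1·c = 22 − 1·4 = 18, so c* = 18.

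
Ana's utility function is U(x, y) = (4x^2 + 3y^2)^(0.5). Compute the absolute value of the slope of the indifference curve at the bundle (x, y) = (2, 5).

For CES with ρ = 2, MRS = (4/3)·(y/x)^(-1).
At (2, 5): MRS = 8/15.
That is, one extra unit of x is worth 8/15 units of y at the margin.

MRS = 8/15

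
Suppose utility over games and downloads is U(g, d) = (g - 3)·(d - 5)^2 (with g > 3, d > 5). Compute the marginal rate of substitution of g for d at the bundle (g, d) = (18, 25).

MRS = 2/3

MU_g = (d−5)^2, MU_d = 2·(g−3)·(d−5).
MRS = (1/2)·(d−5)/(g−3).
At (18, 25): MRS = 2/3.
So at (18, 25) the consumer would give up 2/3 units of d for one more unit of g.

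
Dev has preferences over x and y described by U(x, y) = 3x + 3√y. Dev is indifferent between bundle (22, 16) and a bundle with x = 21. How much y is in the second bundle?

U(22, 16) = 78.
Set U(21, y) = 78 and solve.
With x = 21: 3√y = 78 − 3·21 = 15, so √y = 5 and y = 25.
Check: U(21, 25) = 78.

y = 25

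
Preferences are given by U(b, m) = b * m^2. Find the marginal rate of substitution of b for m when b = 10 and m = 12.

MU_b = m^2 and MU_m = 2·b·m.
MRS = MU_b/MU_m = (1/2)·m/b.
At (10, 12): MRS = 0.6.
So at (10, 12) the consumer would give up 0.6 units of m for one more unit of b.

MRS = 0.6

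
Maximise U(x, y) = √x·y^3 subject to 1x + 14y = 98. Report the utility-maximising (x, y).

x* = 14, y* = 6

MU_x = 0.5·x^(-0.5)·y^3 and MU_y = 3·√x·y^2.
MRS = MU_x/MU_y = (1/6)·y/x.
Tangency: set MRS = p_x/p_y = 1/14.
So (1/6)·y/x = 1/14, i.e. y = (3/7)·x.
Substitute into the budget 1·x + 14·y = 98: 7·x = 98, so x* = 14.
Then y* = (3/7)·14 = 6.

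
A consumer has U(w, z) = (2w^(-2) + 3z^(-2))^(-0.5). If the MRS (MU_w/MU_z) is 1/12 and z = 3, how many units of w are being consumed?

For CES with ρ = -2, MRS = (2/3)·(z/w)^3.
Setting (2/3)·(3/w)^3 = 1/12 gives (3/w)^3 = 0.125, so 3/w = 0.5 and w = 6.

w = 6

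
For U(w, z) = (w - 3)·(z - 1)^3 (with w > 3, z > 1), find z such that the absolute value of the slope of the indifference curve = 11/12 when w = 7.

z = 12

MU_w = (z−1)^3, MU_z = 3·(w−3)·(z−1)^2.
MRS = (1/3)·(z−1)/(w−3).
Substitute w = 7: MRS = (z − 1)/12. Setting this equal to 11/12 gives z − 1 = (11/12)·12 = 11, so z = 12.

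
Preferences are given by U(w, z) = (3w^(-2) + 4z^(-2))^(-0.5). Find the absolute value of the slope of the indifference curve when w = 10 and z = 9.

MRS = 2187/4000

For CES with ρ = -2, MRS = (3/4)·(z/w)^3.
At (10, 9): MRS = 2187/4000.
That is, one extra unit of w is worth 2187/4000 units of z at the margin.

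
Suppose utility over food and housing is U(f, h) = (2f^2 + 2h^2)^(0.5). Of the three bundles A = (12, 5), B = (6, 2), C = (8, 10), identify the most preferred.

Evaluate utility at each bundle:
U(A) = 18.385.
U(B) = 8.944.
U(C) = 18.111.
Highest utility is A, so A ≻ C ≻ B.

Bundle A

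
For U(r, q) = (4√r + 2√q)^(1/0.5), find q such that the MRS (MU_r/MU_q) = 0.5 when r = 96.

For CES with ρ = 0.5, MRS = (4/2)·√(q/r).
Setting (4/2)·√(q/96) = 0.5 gives √(q/96) = 0.25, so q/96 = 1/16 and q = 6.

q = 6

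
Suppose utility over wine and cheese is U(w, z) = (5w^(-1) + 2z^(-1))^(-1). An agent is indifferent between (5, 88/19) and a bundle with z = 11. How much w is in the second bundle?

w = 4

U depends on (w, z) only through S = 5w^(-1) + 2z^(-1), so equal utility means equal S. At (5, 88/19): S = 63/44.
With z = 11: 2·11^(-1) = 2/11, so 5w^(-1) = 63/44 − 2/11 = 1.25, i.e. w^(-1) = 0.25.
Hence w = 1/0.25 = 4.
Check: U(4, 11) = 0.6984.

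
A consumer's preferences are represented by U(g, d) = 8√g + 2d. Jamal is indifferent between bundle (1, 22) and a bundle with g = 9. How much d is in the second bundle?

U(1, 22) = 52.
Set U(9, d) = 52 and solve.
With g = 9: √9 = 3, so 2d = 52 − 8·3 = 28 and d = 14.
Check: U(9, 14) = 52.

d = 14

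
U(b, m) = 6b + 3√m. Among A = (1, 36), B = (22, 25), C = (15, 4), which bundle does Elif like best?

Bundle B

Evaluate utility at each bundle:
U(A) = 24.000.
U(B) = 147.000.
U(C) = 96.000.
Highest utility is B, so B ≻ C ≻ A.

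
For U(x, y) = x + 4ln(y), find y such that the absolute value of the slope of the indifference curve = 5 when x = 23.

MU_x = 1, MU_y = 4/y.
MRS = 1 ÷ (4/y).
MRS depends only on y: 0.25·y = 5 ⇒ y = 5/0.25 = 20.

y = 20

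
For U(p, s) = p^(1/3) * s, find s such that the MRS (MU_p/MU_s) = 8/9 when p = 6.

MU_p = 1/3·p^(-2/3)·s and MU_s = p^(1/3).
MRS = MU_p/MU_s = (1/3)·s/p.
Substitute p = 6: MRS = s/18. Setting s/18 = 8/9 gives s = (8/9)·18 = 16.

s = 16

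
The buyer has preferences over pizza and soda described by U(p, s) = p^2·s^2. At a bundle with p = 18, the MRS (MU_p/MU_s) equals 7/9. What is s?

MU_p = 2·p·s^2 and MU_s = 2·p^2·s.
MRS = MU_p/MU_s = s/p.
Substitute p = 18: MRS = s/18. Setting s/18 = 7/9 gives s = (7/9)·18 = 14.

s = 14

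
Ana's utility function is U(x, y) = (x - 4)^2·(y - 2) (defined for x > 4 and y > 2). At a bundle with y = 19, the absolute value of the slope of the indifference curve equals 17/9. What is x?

x = 22

MU_x = 2·(x−4)·(y−2), MU_y = (x−4)^2.
MRS = (2/1)·(y−2)/(x−4).
Substitute y = 19: MRS = 34/(x − 4). Setting this equal to 17/9 gives x − 4 = 34/(17/9) = 18, so x = 22.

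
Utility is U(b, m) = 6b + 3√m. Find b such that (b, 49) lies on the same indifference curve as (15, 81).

U(15, 81) = 117.
Set U(b, 49) = 117 and solve.
With m = 49: √49 = 7, so 6b = 117 − 3·7 = 96 and b = 16.
Check: U(16, 49) = 117.

b = 16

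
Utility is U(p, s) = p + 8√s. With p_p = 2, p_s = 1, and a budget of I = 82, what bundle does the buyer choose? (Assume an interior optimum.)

p* = 9, s* = 64

MU_p = 1, MU_s = 8/(2√s).
MRS = 1 ÷ (8/(2√s)).
Tangency: set MRS = p_p/p_s = 2/1 = 2.
MRS depends only on s: 0.25·√s = 2 ⇒ √s = 2/0.25 = 8 ⇒ s* = 64.
From the budget, 2·p = 82 − 1·64 = 18, so p* = 9.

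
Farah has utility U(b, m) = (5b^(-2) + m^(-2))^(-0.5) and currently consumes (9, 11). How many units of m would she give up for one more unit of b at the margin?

For CES with ρ = -2, MRS = (5/1)·(m/b)^3.
At (9, 11): MRS = 6655/729.
The indifference curve has slope −6655/729 at this bundle.

MRS = 6655/729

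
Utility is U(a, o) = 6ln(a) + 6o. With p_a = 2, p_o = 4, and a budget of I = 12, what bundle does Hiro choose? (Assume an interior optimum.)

a* = 2, o* = 2

MU_a = 6/a, MU_o = 6.
MRS = 6/a ÷ 6.
Tangency: set MRS = p_a/p_o = 2/4 = 0.5.
MRS depends only on a: 1/a = 0.5 ⇒ a* = 1/0.5 = 2.
From the budget, 4·o = 12 − 2·2 = 8, so o* = 2.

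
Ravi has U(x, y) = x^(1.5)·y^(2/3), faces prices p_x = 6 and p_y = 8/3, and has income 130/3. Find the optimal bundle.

x* = 5, y* = 5

MU_x = 1.5·√x·y^(2/3) and MU_y = 2/3·x^(1.5)·y^(-1/3).
MRS = MU_x/MU_y = (2.25)·y/x.
Tangency: set MRS = p_x/p_y = 6/(8/3) = 2.25.
So (2.25)·y/x = 2.25, i.e. y = x.
Substitute into the budget 6·x + (8/3)·y = 130/3: (26/3)·x = 130/3, so x* = 5.
Then y* = 5.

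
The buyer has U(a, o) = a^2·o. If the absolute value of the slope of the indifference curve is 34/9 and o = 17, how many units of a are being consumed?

a = 9

MU_a = 2·a·o and MU_o = a^2.
MRS = MU_a/MU_o = (2/1)·o/a.
Substitute o = 17: MRS = 34/a. Setting 34/a = 34/9 gives a = 34/(34/9) = 9.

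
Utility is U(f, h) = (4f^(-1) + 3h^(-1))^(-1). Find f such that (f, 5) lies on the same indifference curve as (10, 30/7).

U depends on (f, h) only through S = 4f^(-1) + 3h^(-1), so equal utility means equal S. At (10, 30/7): S = 1.1.
With h = 5: 3·5^(-1) = 0.6, so 4f^(-1) = 1.1 − 0.6 = 0.5, i.e. f^(-1) = 0.125.
Hence f = 1/0.125 = 8.
Check: U(8, 5) = 0.9091.

f = 8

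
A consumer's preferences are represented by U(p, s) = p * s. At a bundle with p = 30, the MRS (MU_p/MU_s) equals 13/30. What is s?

MU_p = s and MU_s = p.
MRS = MU_p/MU_s = s/p.
Substitute p = 30: MRS = s/30. Setting s/30 = 13/30 gives s = (13/30)·30 = 13.

s = 13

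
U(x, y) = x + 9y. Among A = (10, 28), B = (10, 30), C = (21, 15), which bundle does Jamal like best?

Bundle B

Evaluate utility at each bundle:
U(A) = 262.
U(B) = 280.
U(C) = 156.
Highest utility is B, so B ≻ A ≻ C.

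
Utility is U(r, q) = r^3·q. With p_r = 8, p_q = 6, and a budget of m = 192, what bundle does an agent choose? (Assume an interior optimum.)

MU_r = 3·r^2·q and MU_q = r^3.
MRS = MU_r/MU_q = (3/1)·q/r.
Tangency: set MRS = p_r/p_q = 8/6 = 4/3.
So (3/1)·q/r = 4/3, i.e. q = (4/9)·r.
Substitute into the budget 8·r + 6·q = 192: (32/3)·r = 192, so r* = 18.
Then q* = (4/9)·18 = 8.

r* = 18, q* = 8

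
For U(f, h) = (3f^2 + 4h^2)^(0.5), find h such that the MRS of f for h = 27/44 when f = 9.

h = 11

For CES with ρ = 2, MRS = (3/4)·(h/f)^(-1).
Setting (3/4)·(h/9)^(-1) = 27/44 gives (h/9)^(-1) = 9/11, so h/9 = 11/9 and h = 11.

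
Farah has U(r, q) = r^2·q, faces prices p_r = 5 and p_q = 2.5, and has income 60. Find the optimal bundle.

r* = 8, q* = 8

MU_r = 2·r·q and MU_q = r^2.
MRS = MU_r/MU_q = (2/1)·q/r.
Tangency: set MRS = p_r/p_q = 5/2.5 = 2.
So (2/1)·q/r = 2, i.e. q = r.
Substitute into the budget 5·r + 2.5·q = 60: 7.5·r = 60, so r* = 8.
Then q* = 8.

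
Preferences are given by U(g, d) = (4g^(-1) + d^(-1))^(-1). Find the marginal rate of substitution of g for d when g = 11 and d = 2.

MRS = 16/121

For CES with ρ = -1, MRS = (4/1)·(d/g)^2.
At (11, 2): MRS = 16/121.
The indifference curve has slope −16/121 at this bundle.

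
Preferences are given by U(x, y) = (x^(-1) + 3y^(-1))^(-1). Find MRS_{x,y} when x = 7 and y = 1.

For CES with ρ = -1, MRS = (1/3)·(y/x)^2.
At (7, 1): MRS = 1/147.
That is, one extra unit of x is worth 1/147 units of y at the margin.

MRS = 1/147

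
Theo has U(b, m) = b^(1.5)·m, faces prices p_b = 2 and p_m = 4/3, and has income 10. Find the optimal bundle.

MU_b = 1.5·√b·m and MU_m = b^(1.5).
MRS = MU_b/MU_m = (1.5)·m/b.
Tangency: set MRS = p_b/p_m = 2/(4/3) = 1.5.
So (1.5)·m/b = 1.5, i.e. m = b.
Substitute into the budget 2·b + (4/3)·m = 10: (10/3)·b = 10, so b* = 3.
Then m* = 3.

b* = 3, m* = 3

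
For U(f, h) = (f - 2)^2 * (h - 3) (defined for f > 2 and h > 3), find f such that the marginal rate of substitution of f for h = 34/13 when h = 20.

MU_f = 2·(f−2)·(h−3), MU_h = (f−2)^2.
MRS = (2/1)·(h−3)/(f−2).
Substitute h = 20: MRS = 34/(f − 2). Setting this equal to 34/13 gives f − 2 = 34/(34/13) = 13, so f = 15.

f = 15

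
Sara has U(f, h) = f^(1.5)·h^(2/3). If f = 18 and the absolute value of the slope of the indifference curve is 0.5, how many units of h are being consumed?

h = 4

MU_f = 1.5·√f·h^(2/3) and MU_h = 2/3·f^(1.5)·h^(-1/3).
MRS = MU_f/MU_h = (2.25)·h/f.
Substitute f = 18: MRS = h/8. Setting h/8 = 0.5 gives h = 0.5·8 = 4.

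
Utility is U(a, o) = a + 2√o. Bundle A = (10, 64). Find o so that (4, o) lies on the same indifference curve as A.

U(10, 64) = 26.
Set U(4, o) = 26 and solve.
With a = 4: 2√o = 26 − 4 = 22, so √o = 11 and o = 121.
Check: U(4, 121) = 26.

o = 121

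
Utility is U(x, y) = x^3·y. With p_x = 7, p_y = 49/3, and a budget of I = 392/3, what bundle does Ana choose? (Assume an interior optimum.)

MU_x = 3·x^2·y and MU_y = x^3.
MRS = MU_x/MU_y = (3/1)·y/x.
Tangency: set MRS = p_x/p_y = 7/(49/3) = 3/7.
So (3/1)·y/x = 3/7, i.e. y = (1/7)·x.
Substitute into the budget 7·x + (49/3)·y = 392/3: (28/3)·x = 392/3, so x* = 14.
Then y* = (1/7)·14 = 2.

x* = 14, y* = 2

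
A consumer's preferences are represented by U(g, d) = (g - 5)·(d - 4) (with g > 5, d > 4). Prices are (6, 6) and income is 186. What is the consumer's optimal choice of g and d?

g* = 16, d* = 15

MU_g = (d−4), MU_d = (g−5).
MRS = (d−4)/(g−5).
Tangency: set MRS = p_g/p_d = 6/6 = 1.
So (d − 4)/(g − 5) = 1, i.e. (d − 4) = (g − 5).
Rewrite the budget in excess-of-subsistence terms: 6·(g − 5) + 6·(d − 4) = 186 − 6·5 − 6·4 = 132.
Substituting, 12·(g − 5) = 132, so g − 5 = 11 and g* = 16.
Then d − 4 = 11, so d* = 15.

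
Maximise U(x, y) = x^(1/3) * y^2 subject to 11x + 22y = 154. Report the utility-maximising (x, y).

MU_x = 1/3·x^(-2/3)·y^2 and MU_y = 2·x^(1/3)·y.
MRS = MU_x/MU_y = (1/6)·y/x.
Tangency: set MRS = p_x/p_y = 11/22 = 0.5.
So (1/6)·y/x = 0.5, i.e. y = 3·x.
Substitute into the budget 11·x + 22·y = 154: 77·x = 154, so x* = 2.
Then y* = 3·2 = 6.

x* = 2, y* = 6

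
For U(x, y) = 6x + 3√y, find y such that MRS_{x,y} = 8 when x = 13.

MU_x = 6, MU_y = 3/(2√y).
MRS = 6 ÷ (3/(2√y)).
MRS depends only on y: 4·√y = 8 ⇒ √y = 8/4 = 2 ⇒ y = 4.

y = 4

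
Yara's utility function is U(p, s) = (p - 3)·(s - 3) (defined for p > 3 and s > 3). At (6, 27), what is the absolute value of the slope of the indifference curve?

MU_p = (s−3), MU_s = (p−3).
MRS = (s−3)/(p−3).
At (6, 27): MRS = 8.
The indifference curve has slope −8 at this bundle.

MRS = 8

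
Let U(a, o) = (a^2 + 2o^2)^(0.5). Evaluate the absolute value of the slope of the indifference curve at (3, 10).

For CES with ρ = 2, MRS = (1/2)·(o/a)^(-1).
At (3, 10): MRS = 0.15.
So at (3, 10) the consumer would give up 0.15 units of o for one more unit of a.

MRS = 0.15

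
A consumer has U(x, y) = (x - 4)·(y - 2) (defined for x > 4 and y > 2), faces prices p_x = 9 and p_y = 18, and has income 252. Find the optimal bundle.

MU_x = (y−2), MU_y = (x−4).
MRS = (y−2)/(x−4).
Tangency: set MRS = p_x/p_y = 9/18 = 0.5.
So (y − 2)/(x − 4) = 0.5, i.e. (y − 2) = 0.5·(x − 4).
Rewrite the budget in excess-of-subsistence terms: 9·(x − 4) + 18·(y − 2) = 252 − 9·4 − 18·2 = 180.
Substituting, 18·(x − 4) = 180, so x − 4 = 10 and x* = 14.
Then y − 2 = 0.5·10 = 5, so y* = 7.

x* = 14, y* = 7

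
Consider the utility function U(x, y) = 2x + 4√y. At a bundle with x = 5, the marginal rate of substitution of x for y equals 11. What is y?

MU_x = 2, MU_y = 4/(2√y).
MRS = 2 ÷ (4/(2√y)).
MRS depends only on y: √y = 11 ⇒ √y = 11 ⇒ y = 121.

y = 121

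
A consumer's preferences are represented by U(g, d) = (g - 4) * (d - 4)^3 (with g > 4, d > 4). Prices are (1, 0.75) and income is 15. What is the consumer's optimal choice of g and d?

MU_g = (d−4)^3, MU_d = 3·(g−4)·(d−4)^2.
MRS = (1/3)·(d−4)/(g−4).
Tangency: set MRS = p_g/p_d = 1/0.75 = 4/3.
So (1/3)·(d − 4)/(g − 4) = 4/3, i.e. (d − 4) = 4·(g − 4).
Rewrite the budget in excess-of-subsistence terms: 1·(g − 4) + 0.75·(d − 4) = 15 − 1·4 − 0.75·4 = 8.
Substituting, 4·(g − 4) = 8, so g − 4 = 2 and g* = 6.
Then d − 4 = 4·2 = 8, so d* = 12.

g* = 6, d* = 12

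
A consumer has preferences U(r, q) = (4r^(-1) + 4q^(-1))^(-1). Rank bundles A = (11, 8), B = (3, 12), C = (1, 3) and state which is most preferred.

Bundle A

Evaluate utility at each bundle:
U(A) = 1.158.
U(B) = 0.600.
U(C) = 0.188.
Highest utility is A, so A ≻ B ≻ C.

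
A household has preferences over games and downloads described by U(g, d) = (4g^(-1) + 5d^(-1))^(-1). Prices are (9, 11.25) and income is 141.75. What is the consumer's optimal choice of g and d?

For CES with ρ = -1, MRS = (4/5)·(d/g)^2.
Tangency: set MRS = p_g/p_d = 9/11.25 = 0.8.
So (d/g)^2 = 1; taking the square root, d/g = 1, i.e. d = g.
Substitute into the budget 9·g + 11.25·d = 141.75: 20.25·g = 141.75, so g* = 7 and d* = 7.

g* = 7, d* = 7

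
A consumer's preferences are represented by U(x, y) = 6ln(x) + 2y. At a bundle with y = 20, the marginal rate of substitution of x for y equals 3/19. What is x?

MU_x = 6/x, MU_y = 2.
MRS = 6/x ÷ 2.
MRS depends only on x: 3/x = 3/19 ⇒ x = 3/(3/19) = 19.

x = 19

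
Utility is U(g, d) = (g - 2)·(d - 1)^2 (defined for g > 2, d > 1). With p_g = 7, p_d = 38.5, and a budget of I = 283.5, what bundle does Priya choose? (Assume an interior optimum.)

g* = 13, d* = 5

MU_g = (d−1)^2, MU_d = 2·(g−2)·(d−1).
MRS = (1/2)·(d−1)/(g−2).
Tangency: set MRS = p_g/p_d = 7/38.5 = 2/11.
So (1/2)·(d − 1)/(g − 2) = 2/11, i.e. (d − 1) = (4/11)·(g − 2).
Rewrite the budget in excess-of-subsistence terms: 7·(g − 2) + 38.5·(d − 1) = 283.5 − 7·2 − 38.5·1 = 231.
Substituting, 21·(g − 2) = 231, so g − 2 = 11 and g* = 13.
Then d − 1 = (4/11)·11 = 4, so d* = 5.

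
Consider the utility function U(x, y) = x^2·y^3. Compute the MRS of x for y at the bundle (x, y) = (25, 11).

MU_x = 2·x·y^3 and MU_y = 3·x^2·y^2.
MRS = MU_x/MU_y = (2/3)·y/x.
At (25, 11): MRS = 22/75.
So at (25, 11) the consumer would give up 22/75 units of y for one more unit of x.

MRS = 22/75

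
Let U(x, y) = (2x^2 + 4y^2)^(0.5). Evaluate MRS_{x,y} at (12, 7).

MRS = 6/7

For CES with ρ = 2, MRS = (2/4)·(y/x)^(-1).
At (12, 7): MRS = 6/7.
So at (12, 7) the consumer would give up 6/7 units of y for one more unit of x.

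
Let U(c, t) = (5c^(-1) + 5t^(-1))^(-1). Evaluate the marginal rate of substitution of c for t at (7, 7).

MRS = 1

For CES with ρ = -1, MRS = (t/c)^2.
At (7, 7): MRS = 1.
That is, one extra unit of c is worth 1 units of t at the margin.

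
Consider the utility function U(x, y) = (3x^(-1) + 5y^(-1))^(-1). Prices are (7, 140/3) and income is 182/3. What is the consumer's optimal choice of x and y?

x* = 2, y* = 1

For CES with ρ = -1, MRS = (3/5)·(y/x)^2.
Tangency: set MRS = p_x/p_y = 7/(140/3) = 0.15.
So (y/x)^2 = 0.25; taking the square root, y/x = 0.5, i.e. y = 0.5·x.
Substitute into the budget 7·x + (140/3)·y = 182/3: (91/3)·x = 182/3, so x* = 2 and y* = 0.5·2 = 1.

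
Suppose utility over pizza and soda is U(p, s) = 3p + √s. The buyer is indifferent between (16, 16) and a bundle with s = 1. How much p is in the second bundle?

U(16, 16) = 52.
Set U(p, 1) = 52 and solve.
With s = 1: √1 = 1, so 3p = 52 − 1 = 51 and p = 17.
Check: U(17, 1) = 52.

p = 17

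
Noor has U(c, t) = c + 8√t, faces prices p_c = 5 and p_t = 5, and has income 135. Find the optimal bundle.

c* = 11, t* = 16

MU_c = 1, MU_t = 8/(2√t).
MRS = 1 ÷ (8/(2√t)).
Tangency: set MRS = p_c/p_t = 5/5 = 1.
MRS depends only on t: 0.25·√t = 1 ⇒ √t = 1/0.25 = 4 ⇒ t* = 16.
From the budget, 5·c = 135 − 5·16 = 55, so c* = 11.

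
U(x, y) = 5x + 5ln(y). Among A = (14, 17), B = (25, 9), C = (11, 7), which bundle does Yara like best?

Bundle B

Evaluate utility at each bundle:
U(A) = 84.166.
U(B) = 135.986.
U(C) = 64.730.
Highest utility is B, so B ≻ A ≻ C.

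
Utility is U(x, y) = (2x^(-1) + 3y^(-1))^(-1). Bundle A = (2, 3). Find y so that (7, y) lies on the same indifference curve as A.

y = 1.75

U depends on (x, y) only through S = 2x^(-1) + 3y^(-1), so equal utility means equal S. At (2, 3): S = 2.
With x = 7: 2·7^(-1) = 2/7, so 3y^(-1) = 2 − 2/7 = 12/7, i.e. y^(-1) = 4/7.
Hence y = 1/(4/7) = 1.75.
Check: U(7, 1.75) = 0.5.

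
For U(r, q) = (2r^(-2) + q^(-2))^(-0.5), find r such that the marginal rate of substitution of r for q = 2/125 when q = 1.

r = 5

For CES with ρ = -2, MRS = (2/1)·(q/r)^3.
Setting (2/1)·(1/r)^3 = 2/125 gives (1/r)^3 = 1/125, so 1/r = 0.2 and r = 5.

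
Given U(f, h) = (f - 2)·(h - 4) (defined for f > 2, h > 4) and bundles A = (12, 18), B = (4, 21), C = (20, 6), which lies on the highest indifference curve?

Bundle A

Evaluate utility at each bundle:
U(A) = 140.
U(B) = 34.
U(C) = 36.
Highest utility is A, so A ≻ C ≻ B.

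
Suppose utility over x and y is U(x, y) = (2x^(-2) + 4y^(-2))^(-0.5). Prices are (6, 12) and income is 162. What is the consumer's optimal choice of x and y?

For CES with ρ = -2, MRS = (2/4)·(y/x)^3.
Tangency: set MRS = p_x/p_y = 6/12 = 0.5.
So (y/x)^3 = 1; taking the cube root, y/x = 1, i.e. y = x.
Substitute into the budget 6·x + 12·y = 162: 18·x = 162, so x* = 9 and y* = 9.

x* = 9, y* = 9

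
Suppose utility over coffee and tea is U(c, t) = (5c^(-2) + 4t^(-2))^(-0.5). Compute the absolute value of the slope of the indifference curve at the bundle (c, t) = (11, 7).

For CES with ρ = -2, MRS = (5/4)·(t/c)^3.
At (11, 7): MRS = 1715/5324.
That is, one extra unit of c is worth 1715/5324 units of t at the margin.

MRS = 1715/5324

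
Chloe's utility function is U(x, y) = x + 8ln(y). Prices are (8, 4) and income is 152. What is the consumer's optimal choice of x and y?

x* = 11, y* = 16

MU_x = 1, MU_y = 8/y.
MRS = 1 ÷ (8/y).
Tangency: set MRS = p_x/p_y = 8/4 = 2.
MRS depends only on y: 0.125·y = 2 ⇒ y* = 2/0.125 = 16.
From the budget, 8·x = 152 − 4·16 = 88, so x* = 11.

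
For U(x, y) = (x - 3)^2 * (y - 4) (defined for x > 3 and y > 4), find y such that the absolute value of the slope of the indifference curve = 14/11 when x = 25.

MU_x = 2·(x−3)·(y−4), MU_y = (x−3)^2.
MRS = (2/1)·(y−4)/(x−3).
Substitute x = 25: MRS = (y − 4)/11. Setting this equal to 14/11 gives y − 4 = (14/11)·11 = 14, so y = 18.

y = 18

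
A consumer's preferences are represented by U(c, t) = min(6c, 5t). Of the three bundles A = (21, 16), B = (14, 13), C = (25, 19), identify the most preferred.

Bundle C

Evaluate utility at each bundle:
U(A) = 80.
U(B) = 65.
U(C) = 95.
Highest utility is C, so C ≻ A ≻ B.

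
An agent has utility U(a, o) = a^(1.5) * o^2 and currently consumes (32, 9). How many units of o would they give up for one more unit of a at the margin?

MRS = 27/128

MU_a = 1.5·√a·o^2 and MU_o = 2·a^(1.5)·o.
MRS = MU_a/MU_o = (0.75)·o/a.
At (32, 9): MRS = 27/128.
So at (32, 9) the consumer would give up 27/128 units of o for one more unit of a.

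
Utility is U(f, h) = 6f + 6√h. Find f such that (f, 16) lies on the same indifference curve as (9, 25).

U(9, 25) = 84.
Set U(f, 16) = 84 and solve.
With h = 16: √16 = 4, so 6f = 84 − 6·4 = 60 and f = 10.
Check: U(10, 16) = 84.

f = 10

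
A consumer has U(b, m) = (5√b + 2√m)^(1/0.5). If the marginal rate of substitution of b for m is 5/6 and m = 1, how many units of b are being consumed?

b = 9

For CES with ρ = 0.5, MRS = (5/2)·√(m/b).
Setting (5/2)·√(1/b) = 5/6 gives √(1/b) = 1/3, so 1/b = 1/9 and b = 9.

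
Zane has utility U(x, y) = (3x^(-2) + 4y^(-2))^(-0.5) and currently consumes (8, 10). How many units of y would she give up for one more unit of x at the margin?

MRS = 375/256

For CES with ρ = -2, MRS = (3/4)·(y/x)^3.
At (8, 10): MRS = 375/256.
The indifference curve has slope −375/256 at this bundle.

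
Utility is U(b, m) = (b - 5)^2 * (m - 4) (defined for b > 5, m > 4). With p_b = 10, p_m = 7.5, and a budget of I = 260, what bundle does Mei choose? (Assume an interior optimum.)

MU_b = 2·(b−5)·(m−4), MU_m = (b−5)^2.
MRS = (2/1)·(m−4)/(b−5).
Tangency: set MRS = p_b/p_m = 10/7.5 = 4/3.
So (2/1)·(m − 4)/(b − 5) = 4/3, i.e. (m − 4) = (2/3)·(b − 5).
Rewrite the budget in excess-of-subsistence terms: 10·(b − 5) + 7.5·(m − 4) = 260 − 10·5 − 7.5·4 = 180.
Substituting, 15·(b − 5) = 180, so b − 5 = 12 and b* = 17.
Then m − 4 = (2/3)·12 = 8, so m* = 12.

b* = 17, m* = 12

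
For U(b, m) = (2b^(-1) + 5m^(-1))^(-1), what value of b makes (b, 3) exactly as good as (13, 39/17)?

U depends on (b, m) only through S = 2b^(-1) + 5m^(-1), so equal utility means equal S. At (13, 39/17): S = 7/3.
With m = 3: 5·3^(-1) = 5/3, so 2b^(-1) = 7/3 − 5/3 = 2/3, i.e. b^(-1) = 1/3.
Hence b = 1/(1/3) = 3.
Check: U(3, 3) = 0.4286.

b = 3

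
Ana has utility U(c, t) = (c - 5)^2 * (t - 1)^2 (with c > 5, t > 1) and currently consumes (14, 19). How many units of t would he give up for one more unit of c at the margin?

MU_c = 2·(c−5)·(t−1)^2, MU_t = 2·(c−5)^2·(t−1).
MRS = (t−1)/(c−5).
At (14, 19): MRS = 2.
That is, one extra unit of c is worth 2 units of t at the margin.

MRS = 2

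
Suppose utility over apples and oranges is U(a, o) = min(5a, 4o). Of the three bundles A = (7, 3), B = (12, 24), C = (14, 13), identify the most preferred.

Bundle B

Evaluate utility at each bundle:
U(A) = 12.
U(B) = 60.
U(C) = 52.
Highest utility is B, so B ≻ C ≻ A.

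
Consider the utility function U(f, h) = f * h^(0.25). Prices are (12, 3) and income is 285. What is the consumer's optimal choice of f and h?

MU_f = h^(0.25) and MU_h = 0.25·f·h^(-0.75).
MRS = MU_f/MU_h = (4)·h/f.
Tangency: set MRS = p_f/p_h = 12/3 = 4.
So (4)·h/f = 4, i.e. h = f.
Substitute into the budget 12·f + 3·h = 285: 15·f = 285, so f* = 19.
Then h* = 19.

f* = 19, h* = 19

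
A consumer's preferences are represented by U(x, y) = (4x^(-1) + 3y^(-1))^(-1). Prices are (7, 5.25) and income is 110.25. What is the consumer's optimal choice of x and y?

x* = 9, y* = 9

For CES with ρ = -1, MRS = (4/3)·(y/x)^2.
Tangency: set MRS = p_x/p_y = 7/5.25 = 4/3.
So (y/x)^2 = 1; taking the square root, y/x = 1, i.e. y = x.
Substitute into the budget 7·x + 5.25·y = 110.25: 12.25·x = 110.25, so x* = 9 and y* = 9.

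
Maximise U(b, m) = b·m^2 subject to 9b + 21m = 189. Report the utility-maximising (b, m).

MU_b = m^2 and MU_m = 2·b·m.
MRS = MU_b/MU_m = (1/2)·m/b.
Tangency: set MRS = p_b/p_m = 9/21 = 3/7.
So (1/2)·m/b = 3/7, i.e. m = (6/7)·b.
Substitute into the budget 9·b + 21·m = 189: 27·b = 189, so b* = 7.
Then m* = (6/7)·7 = 6.

b* = 7, m* = 6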